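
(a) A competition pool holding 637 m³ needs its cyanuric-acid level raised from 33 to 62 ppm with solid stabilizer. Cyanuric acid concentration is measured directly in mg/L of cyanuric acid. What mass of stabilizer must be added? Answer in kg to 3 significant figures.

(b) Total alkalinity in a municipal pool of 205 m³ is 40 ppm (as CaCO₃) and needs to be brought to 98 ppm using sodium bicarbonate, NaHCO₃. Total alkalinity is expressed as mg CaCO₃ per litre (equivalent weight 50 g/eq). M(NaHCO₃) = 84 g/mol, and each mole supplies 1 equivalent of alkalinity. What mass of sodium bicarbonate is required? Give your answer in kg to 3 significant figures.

(a) Volume: 637 m³ = 637,000 L.
(a) CYA to add: (62 − 33) = 29 mg/L × 637,000 L = 18,470 g cyanuric acid.

(b) Volume: 205 m³ = 205,000 L.
(b) Alkalinity to add: (98 − 40) = 58 mg/L as CaCO₃ × 205,000 L = 11,890 g as CaCO₃.
(b) Equivalents: 11,890 g ÷ 50 g/eq = 237.8 eq.
(b) NaHCO₃ supplies 1 eq per mole → 237.8 mol.
(b) Mass: 237.8 mol × 84 g/mol = 19,980 g.

(a) 18.5 kg; (b) 20.0 kg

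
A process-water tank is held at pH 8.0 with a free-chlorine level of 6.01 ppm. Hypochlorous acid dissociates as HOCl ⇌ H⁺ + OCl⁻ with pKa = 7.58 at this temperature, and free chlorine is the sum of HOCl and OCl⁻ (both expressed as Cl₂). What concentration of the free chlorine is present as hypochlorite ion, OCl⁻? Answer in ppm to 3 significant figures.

[OCl⁻]/[HOCl] = 10^(pH − pKa) = 10^(8.0 − 7.58) = 10^0.42 = 2.63.
Fraction as HOCl = 1 / (1 + 2.63) = 0.2755.
OCl⁻ = (1 − 0.2755) × 6.01 ppm = 4.354 ppm.

4.35 ppm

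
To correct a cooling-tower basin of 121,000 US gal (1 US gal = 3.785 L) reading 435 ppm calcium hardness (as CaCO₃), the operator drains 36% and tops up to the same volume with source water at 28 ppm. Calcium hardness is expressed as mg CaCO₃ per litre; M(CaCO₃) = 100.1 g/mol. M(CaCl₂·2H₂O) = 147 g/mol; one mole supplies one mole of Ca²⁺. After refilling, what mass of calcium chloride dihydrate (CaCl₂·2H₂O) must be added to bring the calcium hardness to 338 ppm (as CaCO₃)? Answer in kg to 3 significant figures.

Volume: 121,000 US gal × 3.785 L/gal = 457,985 L.
After draining 36% and refilling: 435 × 0.64 + 28 × 0.36 = 288.48 ppm.
Deficit to target: 338 − 288.48 = 49.52 mg/L.
As CaCO₃: 49.52 mg/L × 457,985 L = 22,680 g; ÷ 100.1 = 226.6 mol Ca²⁺.
Mass: 226.6 × 147 = 33,310 g.

33.3 kg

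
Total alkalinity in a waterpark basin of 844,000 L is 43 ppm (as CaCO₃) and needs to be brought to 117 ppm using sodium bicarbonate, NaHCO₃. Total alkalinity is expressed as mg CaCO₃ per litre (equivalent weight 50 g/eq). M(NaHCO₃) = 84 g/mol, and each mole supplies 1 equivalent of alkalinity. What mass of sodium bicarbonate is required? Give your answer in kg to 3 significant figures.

105 kg

Alkalinity to add: (117 − 43) = 74 mg/L as CaCO₃ × 844,000 L = 62,460 g as CaCO₃.
Equivalents: 62,460 g ÷ 50 g/eq = 1249 eq.
NaHCO₃ supplies 1 eq per mole → 1249 mol.
Mass: 1249 mol × 84 g/mol = 104,900 g.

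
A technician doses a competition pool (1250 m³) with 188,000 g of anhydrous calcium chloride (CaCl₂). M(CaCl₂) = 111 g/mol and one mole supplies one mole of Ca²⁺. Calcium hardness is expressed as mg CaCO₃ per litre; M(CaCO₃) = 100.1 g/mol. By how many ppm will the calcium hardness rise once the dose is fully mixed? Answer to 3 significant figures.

Volume: 1250 m³ = 1,250,000 L.
Moles of Ca²⁺: 188,000 g ÷ 111 g/mol = 1694 mol.
As CaCO₃: 1694 mol × 100.1 g/mol = 169,500 g.
Rise: 169,500 g / 1,250,000 L × 1000 = 135.6 mg/L.

136 ppm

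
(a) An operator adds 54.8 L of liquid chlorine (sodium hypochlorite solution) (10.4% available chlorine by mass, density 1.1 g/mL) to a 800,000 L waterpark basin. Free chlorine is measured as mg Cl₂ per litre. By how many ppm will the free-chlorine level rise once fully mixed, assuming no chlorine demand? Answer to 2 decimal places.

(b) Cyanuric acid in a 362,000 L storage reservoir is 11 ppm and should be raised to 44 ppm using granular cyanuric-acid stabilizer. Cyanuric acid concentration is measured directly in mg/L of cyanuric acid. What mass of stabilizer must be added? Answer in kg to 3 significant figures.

(a) Mass of solution: 54.8 L × 1000 mL/L × 1.1 g/mL = 60,280 g.
(a) Available chlorine delivered: 60,280 g × 0.104 = 6269 g as Cl₂.
(a) Concentration rise: 6269 g / 800,000 L = 7.836 mg/L = 7.84 ppm.

(b) CYA to add: (44 − 11) = 33 mg/L × 362,000 L = 11,950 g cyanuric acid.

(a) 7.84 ppm; (b) 11.9 kg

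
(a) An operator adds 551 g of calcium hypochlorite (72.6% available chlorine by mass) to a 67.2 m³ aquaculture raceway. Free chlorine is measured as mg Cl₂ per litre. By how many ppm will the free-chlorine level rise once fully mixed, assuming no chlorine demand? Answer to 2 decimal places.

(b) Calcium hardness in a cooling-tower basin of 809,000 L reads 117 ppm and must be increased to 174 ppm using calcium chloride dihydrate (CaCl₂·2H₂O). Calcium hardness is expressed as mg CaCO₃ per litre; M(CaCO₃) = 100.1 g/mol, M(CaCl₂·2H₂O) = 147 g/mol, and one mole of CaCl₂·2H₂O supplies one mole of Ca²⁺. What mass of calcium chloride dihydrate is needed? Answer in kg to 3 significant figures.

(a) Volume: 67.2 m³ = 67,200 L.
(a) Available chlorine delivered: 551 g × 0.726 = 400 g as Cl₂.
(a) Concentration rise: 400 g / 67,200 L = 5.953 mg/L = 5.95 ppm.

(b) Hardness to add: (174 − 117) = 57 mg/L as CaCO₃ × 809,000 L = 46,110 g as CaCO₃.
(b) Moles of Ca²⁺ (1 mol Ca²⁺ ≡ 1 mol CaCO₃): 46,110 / 100.1 g/mol = 460.7 mol.
(b) Mass of CaCl₂·2H₂O: 460.7 × 147 = 67,720 g.

(a) 5.95 ppm; (b) 67.7 kg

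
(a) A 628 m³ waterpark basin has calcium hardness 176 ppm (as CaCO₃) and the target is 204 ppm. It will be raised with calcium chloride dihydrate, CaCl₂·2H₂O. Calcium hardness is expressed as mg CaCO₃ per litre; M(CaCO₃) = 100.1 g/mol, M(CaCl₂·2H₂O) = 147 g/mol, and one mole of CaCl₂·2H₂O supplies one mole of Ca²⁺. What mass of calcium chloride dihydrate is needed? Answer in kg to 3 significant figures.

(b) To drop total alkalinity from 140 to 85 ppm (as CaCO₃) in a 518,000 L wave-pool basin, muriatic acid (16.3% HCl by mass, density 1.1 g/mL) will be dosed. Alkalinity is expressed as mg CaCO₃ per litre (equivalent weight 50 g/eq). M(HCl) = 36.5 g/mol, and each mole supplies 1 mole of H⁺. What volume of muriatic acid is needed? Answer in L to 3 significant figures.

(a) 25.8 kg; (b) 116 L

(a) Volume: 628 m³ = 628,000 L.
(a) Hardness to add: (204 − 176) = 28 mg/L as CaCO₃ × 628,000 L = 17,580 g as CaCO₃.
(a) Moles of Ca²⁺ (1 mol Ca²⁺ ≡ 1 mol CaCO₃): 17,580 / 100.1 g/mol = 175.7 mol.
(a) Mass of CaCl₂·2H₂O: 175.7 × 147 = 25,820 g.

(b) Alkalinity to neutralize: (140 − 85) = 55 mg/L as CaCO₃ × 518,000 L = 28,490 g as CaCO₃.
(b) Equivalents of H⁺ required: 28,490 ÷ 50 g/eq = 569.8 eq = 569.8 mol HCl.
(b) Mass of HCl: 569.8 × 36.5 = 20,800 g.
(b) Mass of 16.3% solution: 20,800 / 0.163 = 127,600 g.
(b) Volume: 127,600 g ÷ 1.1 g/mL = 116,000 mL.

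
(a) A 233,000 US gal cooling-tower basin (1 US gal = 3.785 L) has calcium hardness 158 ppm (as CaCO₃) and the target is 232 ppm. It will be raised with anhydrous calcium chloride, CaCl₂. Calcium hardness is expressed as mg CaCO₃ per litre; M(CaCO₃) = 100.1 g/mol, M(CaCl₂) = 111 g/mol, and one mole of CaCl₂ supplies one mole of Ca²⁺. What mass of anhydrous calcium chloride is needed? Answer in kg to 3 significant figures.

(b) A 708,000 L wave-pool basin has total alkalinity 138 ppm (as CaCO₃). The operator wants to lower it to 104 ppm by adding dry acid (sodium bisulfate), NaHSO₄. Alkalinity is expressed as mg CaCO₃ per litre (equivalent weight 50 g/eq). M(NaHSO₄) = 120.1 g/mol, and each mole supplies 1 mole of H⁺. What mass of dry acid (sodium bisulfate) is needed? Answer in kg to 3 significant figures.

(a) Volume: 233,000 US gal × 3.785 L/gal = 881,905 L.
(a) Hardness to add: (232 − 158) = 74 mg/L as CaCO₃ × 881,905 L = 65,260 g as CaCO₃.
(a) Moles of Ca²⁺ (1 mol Ca²⁺ ≡ 1 mol CaCO₃): 65,260 / 100.1 g/mol = 652 mol.
(a) Mass of CaCl₂: 652 × 111 = 72,370 g.

(b) Alkalinity to neutralize: (138 − 104) = 34 mg/L as CaCO₃ × 708,000 L = 24,070 g as CaCO₃.
(b) Equivalents of H⁺ required: 24,070 ÷ 50 g/eq = 481.4 eq = 481.4 mol NaHSO₄.
(b) Mass of NaHSO₄: 481.4 × 120.1 = 57,820 g.

(a) 72.4 kg; (b) 57.8 kg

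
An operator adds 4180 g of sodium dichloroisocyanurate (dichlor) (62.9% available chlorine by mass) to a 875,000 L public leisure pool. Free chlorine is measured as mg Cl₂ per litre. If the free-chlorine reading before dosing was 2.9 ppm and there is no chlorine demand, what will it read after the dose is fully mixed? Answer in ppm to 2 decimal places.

Available chlorine delivered: 4180 g × 0.629 = 2629 g as Cl₂.
Concentration rise: 2629 g / 875,000 L = 3.005 mg/L = 3.00 ppm.
Final FC: 2.9 + 3.00 = 5.90 ppm.

5.90 ppm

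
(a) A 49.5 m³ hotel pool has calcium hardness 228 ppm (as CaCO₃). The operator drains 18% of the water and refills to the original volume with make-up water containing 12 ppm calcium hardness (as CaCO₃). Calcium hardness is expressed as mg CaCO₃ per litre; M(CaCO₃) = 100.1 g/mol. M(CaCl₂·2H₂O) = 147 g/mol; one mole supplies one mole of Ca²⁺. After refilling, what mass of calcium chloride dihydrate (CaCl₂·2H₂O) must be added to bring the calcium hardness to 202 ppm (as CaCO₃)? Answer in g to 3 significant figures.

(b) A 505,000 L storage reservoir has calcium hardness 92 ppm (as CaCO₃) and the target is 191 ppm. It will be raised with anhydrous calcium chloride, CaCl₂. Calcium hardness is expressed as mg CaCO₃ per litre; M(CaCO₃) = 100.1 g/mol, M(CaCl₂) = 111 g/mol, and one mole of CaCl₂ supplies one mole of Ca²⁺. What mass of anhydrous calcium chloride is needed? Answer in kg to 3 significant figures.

(a) Volume: 49.5 m³ = 49,500 L.
(a) After draining 18% and refilling: 228 × 0.82 + 12 × 0.18 = 189.12 ppm.
(a) Deficit to target: 202 − 189.12 = 12.88 mg/L.
(a) As CaCO₃: 12.88 mg/L × 49,500 L = 637.6 g; ÷ 100.1 = 6.369 mol Ca²⁺.
(a) Mass: 6.369 × 147 = 936.3 g.

(b) Hardness to add: (191 − 92) = 99 mg/L as CaCO₃ × 505,000 L = 50,000 g as CaCO₃.
(b) Moles of Ca²⁺ (1 mol Ca²⁺ ≡ 1 mol CaCO₃): 50,000 / 100.1 g/mol = 499.5 mol.
(b) Mass of CaCl₂: 499.5 × 111 = 55,440 g.

(a) 936 g; (b) 55.4 kg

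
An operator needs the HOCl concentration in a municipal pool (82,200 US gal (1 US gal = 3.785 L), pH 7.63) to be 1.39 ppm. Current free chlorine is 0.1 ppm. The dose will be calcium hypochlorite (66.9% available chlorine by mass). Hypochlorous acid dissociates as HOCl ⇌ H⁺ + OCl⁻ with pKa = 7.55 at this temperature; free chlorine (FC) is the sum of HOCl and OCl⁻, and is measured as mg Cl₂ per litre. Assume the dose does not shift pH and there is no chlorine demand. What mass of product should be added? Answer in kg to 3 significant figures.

Volume: 82,200 US gal × 3.785 L/gal = 311,127 L.
[OCl⁻]/[HOCl] = 10^(pH − pKa) = 10^(7.63 − 7.55) = 1.202; fraction as HOCl = 1/(1 + 1.202) = 0.4541.
Free chlorine required for 1.39 ppm HOCl: 1.39 / 0.4541 = 3.061 ppm.
FC to add: 3.061 − 0.1 = 2.961 mg/L as Cl₂.
Cl₂ equivalent: 2.961 mg/L × 311,127 L = 921.3 g.
Product at 66.9% available Cl: 921.3 / 0.669 = 1377 g.

1.38 kg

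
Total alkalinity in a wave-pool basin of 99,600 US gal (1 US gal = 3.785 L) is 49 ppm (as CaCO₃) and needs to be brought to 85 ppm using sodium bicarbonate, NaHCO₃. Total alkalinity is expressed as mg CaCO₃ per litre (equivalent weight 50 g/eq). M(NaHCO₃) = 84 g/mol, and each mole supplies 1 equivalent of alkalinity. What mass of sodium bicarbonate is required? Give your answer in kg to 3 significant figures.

Volume: 99,600 US gal × 3.785 L/gal = 376,986 L.
Alkalinity to add: (85 − 49) = 36 mg/L as CaCO₃ × 376,986 L = 13,570 g as CaCO₃.
Equivalents: 13,570 g ÷ 50 g/eq = 271.4 eq.
NaHCO₃ supplies 1 eq per mole → 271.4 mol.
Mass: 271.4 mol × 84 g/mol = 22,800 g.

22.8 kg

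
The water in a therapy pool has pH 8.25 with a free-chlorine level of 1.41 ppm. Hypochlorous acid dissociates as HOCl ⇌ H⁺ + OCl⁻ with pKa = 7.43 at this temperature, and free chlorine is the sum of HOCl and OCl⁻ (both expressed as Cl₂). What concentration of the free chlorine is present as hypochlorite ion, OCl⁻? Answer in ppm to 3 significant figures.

1.22 ppm

[OCl⁻]/[HOCl] = 10^(pH − pKa) = 10^(8.25 − 7.43) = 10^0.82 = 6.607.
Fraction as HOCl = 1 / (1 + 6.607) = 0.1315.
OCl⁻ = (1 − 0.1315) × 1.41 ppm = 1.225 ppm.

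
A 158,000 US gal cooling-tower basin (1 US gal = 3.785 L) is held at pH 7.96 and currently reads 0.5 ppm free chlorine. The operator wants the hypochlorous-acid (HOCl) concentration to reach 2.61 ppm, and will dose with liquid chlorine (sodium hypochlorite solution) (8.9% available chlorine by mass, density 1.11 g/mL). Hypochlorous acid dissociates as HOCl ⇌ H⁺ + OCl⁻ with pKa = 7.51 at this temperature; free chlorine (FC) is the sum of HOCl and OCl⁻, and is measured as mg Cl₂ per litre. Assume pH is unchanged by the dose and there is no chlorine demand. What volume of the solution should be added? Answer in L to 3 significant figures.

57.3 L

Volume: 158,000 US gal × 3.785 L/gal = 598,030 L.
[OCl⁻]/[HOCl] = 10^(pH − pKa) = 10^(7.96 − 7.51) = 2.818; fraction as HOCl = 1/(1 + 2.818) = 0.2619.
Free chlorine required for 2.61 ppm HOCl: 2.61 / 0.2619 = 9.966 ppm.
FC to add: 9.966 − 0.5 = 9.466 mg/L as Cl₂.
Cl₂ equivalent: 9.466 mg/L × 598,030 L = 5661 g.
Product at 8.9% available Cl: 5661 / 0.089 = 63,610 g.
Volume: 63,610 g ÷ 1.11 g/mL = 57,300 mL.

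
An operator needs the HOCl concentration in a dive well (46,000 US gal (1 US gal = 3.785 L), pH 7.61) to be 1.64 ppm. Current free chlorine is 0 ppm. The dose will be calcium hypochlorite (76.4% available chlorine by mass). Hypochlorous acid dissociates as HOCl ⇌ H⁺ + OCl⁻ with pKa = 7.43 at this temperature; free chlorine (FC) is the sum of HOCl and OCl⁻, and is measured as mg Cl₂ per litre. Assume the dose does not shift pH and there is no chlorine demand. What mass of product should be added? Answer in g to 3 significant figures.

939 g

Volume: 46,000 US gal × 3.785 L/gal = 174,110 L.
[OCl⁻]/[HOCl] = 10^(pH − pKa) = 10^(7.61 − 7.43) = 1.514; fraction as HOCl = 1/(1 + 1.514) = 0.3978.
Free chlorine required for 1.64 ppm HOCl: 1.64 / 0.3978 = 4.122 ppm.
FC to add: 4.122 − 0 = 4.122 mg/L as Cl₂.
Cl₂ equivalent: 4.122 mg/L × 174,110 L = 717.7 g.
Product at 76.4% available Cl: 717.7 / 0.764 = 939.4 g.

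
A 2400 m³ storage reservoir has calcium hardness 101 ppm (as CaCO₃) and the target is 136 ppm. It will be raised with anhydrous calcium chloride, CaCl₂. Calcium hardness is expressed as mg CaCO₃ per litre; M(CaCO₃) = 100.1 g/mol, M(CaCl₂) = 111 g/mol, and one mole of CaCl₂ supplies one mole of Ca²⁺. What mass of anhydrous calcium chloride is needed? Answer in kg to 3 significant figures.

Volume: 2400 m³ = 2,400,000 L.
Hardness to add: (136 − 101) = 35 mg/L as CaCO₃ × 2,400,000 L = 84,000 g as CaCO₃.
Moles of Ca²⁺ (1 mol Ca²⁺ ≡ 1 mol CaCO₃): 84,000 / 100.1 g/mol = 839.2 mol.
Mass of CaCl₂: 839.2 × 111 = 93,150 g.

93.1 kg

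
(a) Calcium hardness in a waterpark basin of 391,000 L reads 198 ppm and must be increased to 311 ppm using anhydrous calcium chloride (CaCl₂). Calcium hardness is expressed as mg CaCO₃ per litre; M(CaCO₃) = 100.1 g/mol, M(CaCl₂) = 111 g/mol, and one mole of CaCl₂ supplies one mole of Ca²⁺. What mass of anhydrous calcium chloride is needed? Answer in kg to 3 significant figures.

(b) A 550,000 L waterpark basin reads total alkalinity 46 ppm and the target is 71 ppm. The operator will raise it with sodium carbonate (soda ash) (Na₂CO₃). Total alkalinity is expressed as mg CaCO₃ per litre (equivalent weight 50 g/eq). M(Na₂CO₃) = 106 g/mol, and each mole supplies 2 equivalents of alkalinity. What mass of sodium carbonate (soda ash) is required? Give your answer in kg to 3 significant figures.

(a) Hardness to add: (311 − 198) = 113 mg/L as CaCO₃ × 391,000 L = 44,180 g as CaCO₃.
(a) Moles of Ca²⁺ (1 mol Ca²⁺ ≡ 1 mol CaCO₃): 44,180 / 100.1 g/mol = 441.4 mol.
(a) Mass of CaCl₂: 441.4 × 111 = 48,990 g.

(b) Alkalinity to add: (71 − 46) = 25 mg/L as CaCO₃ × 550,000 L = 13,750 g as CaCO₃.
(b) Equivalents: 13,750 g ÷ 50 g/eq = 275 eq.
(b) Each mole of Na₂CO₃ supplies 2 eq, so 275 / 2 = 137.5 mol.
(b) Mass: 137.5 mol × 106 g/mol = 14,580 g.

(a) 49.0 kg; (b) 14.6 kg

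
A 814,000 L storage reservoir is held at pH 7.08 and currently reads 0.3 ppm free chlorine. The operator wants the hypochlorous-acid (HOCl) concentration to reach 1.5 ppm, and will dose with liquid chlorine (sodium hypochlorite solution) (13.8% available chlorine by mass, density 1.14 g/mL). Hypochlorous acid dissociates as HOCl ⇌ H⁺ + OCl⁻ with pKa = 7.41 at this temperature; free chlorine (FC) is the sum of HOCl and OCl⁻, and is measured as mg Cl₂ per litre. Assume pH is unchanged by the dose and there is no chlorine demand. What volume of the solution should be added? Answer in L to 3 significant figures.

9.84 L

[OCl⁻]/[HOCl] = 10^(pH − pKa) = 10^(7.08 − 7.41) = 0.4677; fraction as HOCl = 1/(1 + 0.4677) = 0.6813.
Free chlorine required for 1.5 ppm HOCl: 1.5 / 0.6813 = 2.202 ppm.
FC to add: 2.202 − 0.3 = 1.902 mg/L as Cl₂.
Cl₂ equivalent: 1.902 mg/L × 814,000 L = 1548 g.
Product at 13.8% available Cl: 1548 / 0.138 = 11,220 g.
Volume: 11,220 g ÷ 1.14 g/mL = 9839 mL.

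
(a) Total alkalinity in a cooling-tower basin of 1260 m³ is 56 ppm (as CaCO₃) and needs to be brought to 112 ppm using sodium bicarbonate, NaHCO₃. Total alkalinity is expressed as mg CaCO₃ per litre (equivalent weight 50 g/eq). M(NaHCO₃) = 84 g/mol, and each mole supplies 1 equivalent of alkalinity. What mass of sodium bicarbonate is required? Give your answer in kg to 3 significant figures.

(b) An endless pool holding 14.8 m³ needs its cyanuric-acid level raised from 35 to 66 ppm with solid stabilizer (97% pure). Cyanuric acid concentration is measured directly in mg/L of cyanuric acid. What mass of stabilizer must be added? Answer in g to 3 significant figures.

(a) Volume: 1260 m³ = 1,260,000 L.
(a) Alkalinity to add: (112 − 56) = 56 mg/L as CaCO₃ × 1,260,000 L = 70,560 g as CaCO₃.
(a) Equivalents: 70,560 g ÷ 50 g/eq = 1411 eq.
(a) NaHCO₃ supplies 1 eq per mole → 1411 mol.
(a) Mass: 1411 mol × 84 g/mol = 118,500 g.

(b) Volume: 14.8 m³ = 14,800 L.
(b) CYA to add: (66 − 35) = 31 mg/L × 14,800 L = 458.8 g cyanuric acid.
(b) At 97% purity: 458.8 / 0.97 = 473 g product.

(a) 119 kg; (b) 473 g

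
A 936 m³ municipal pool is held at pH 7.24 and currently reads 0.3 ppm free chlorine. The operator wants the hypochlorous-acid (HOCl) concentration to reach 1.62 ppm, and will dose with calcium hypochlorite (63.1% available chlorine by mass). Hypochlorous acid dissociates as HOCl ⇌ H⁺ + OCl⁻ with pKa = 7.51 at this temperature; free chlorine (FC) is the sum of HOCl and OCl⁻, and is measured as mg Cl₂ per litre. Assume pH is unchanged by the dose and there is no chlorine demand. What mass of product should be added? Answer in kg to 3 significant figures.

3.25 kg

Volume: 936 m³ = 936,000 L.
[OCl⁻]/[HOCl] = 10^(pH − pKa) = 10^(7.24 − 7.51) = 0.537; fraction as HOCl = 1/(1 + 0.537) = 0.6506.
Free chlorine required for 1.62 ppm HOCl: 1.62 / 0.6506 = 2.49 ppm.
FC to add: 2.49 − 0.3 = 2.19 mg/L as Cl₂.
Cl₂ equivalent: 2.19 mg/L × 936,000 L = 2050 g.
Product at 63.1% available Cl: 2050 / 0.631 = 3249 g.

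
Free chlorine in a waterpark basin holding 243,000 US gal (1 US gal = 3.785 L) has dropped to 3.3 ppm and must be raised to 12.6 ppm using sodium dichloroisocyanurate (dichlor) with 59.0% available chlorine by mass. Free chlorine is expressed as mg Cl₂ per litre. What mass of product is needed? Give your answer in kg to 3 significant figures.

Volume: 243,000 US gal × 3.785 L/gal = 919,755 L.
Chlorine deficit: 12.6 − 3.3 = 9.3 ppm = 9.3 mg/L as Cl₂.
Cl₂ equivalent needed: 9.3 mg/L × 919,755 L = 8,554,000 mg = 8554 g.
Product at 59.0% available chlorine: 8554 / 0.59 = 14,500 g.

14.5 kg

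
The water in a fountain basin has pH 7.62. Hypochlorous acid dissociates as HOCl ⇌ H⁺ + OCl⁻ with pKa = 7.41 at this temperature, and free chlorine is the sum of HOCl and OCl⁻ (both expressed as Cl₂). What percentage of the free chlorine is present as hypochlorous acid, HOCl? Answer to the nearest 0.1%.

38.1%

[OCl⁻]/[HOCl] = 10^(pH − pKa) = 10^(7.62 − 7.41) = 10^0.21 = 1.622.
Fraction as HOCl = 1 / (1 + 1.622) = 0.3814.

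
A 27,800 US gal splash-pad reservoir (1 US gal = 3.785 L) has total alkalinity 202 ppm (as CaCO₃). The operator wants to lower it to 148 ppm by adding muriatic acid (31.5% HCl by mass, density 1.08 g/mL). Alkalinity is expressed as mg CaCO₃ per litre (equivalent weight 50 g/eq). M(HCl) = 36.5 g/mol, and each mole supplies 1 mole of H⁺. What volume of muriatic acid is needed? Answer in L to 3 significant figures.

12.2 L

Volume: 27,800 US gal × 3.785 L/gal = 105,223 L.
Alkalinity to neutralize: (202 − 148) = 54 mg/L as CaCO₃ × 105,223 L = 5682 g as CaCO₃.
Equivalents of H⁺ required: 5682 ÷ 50 g/eq = 113.6 eq = 113.6 mol HCl.
Mass of HCl: 113.6 × 36.5 = 4148 g.
Mass of 31.5% solution: 4148 / 0.315 = 13,170 g.
Volume: 13,170 g ÷ 1.08 g/mL = 12,190 mL.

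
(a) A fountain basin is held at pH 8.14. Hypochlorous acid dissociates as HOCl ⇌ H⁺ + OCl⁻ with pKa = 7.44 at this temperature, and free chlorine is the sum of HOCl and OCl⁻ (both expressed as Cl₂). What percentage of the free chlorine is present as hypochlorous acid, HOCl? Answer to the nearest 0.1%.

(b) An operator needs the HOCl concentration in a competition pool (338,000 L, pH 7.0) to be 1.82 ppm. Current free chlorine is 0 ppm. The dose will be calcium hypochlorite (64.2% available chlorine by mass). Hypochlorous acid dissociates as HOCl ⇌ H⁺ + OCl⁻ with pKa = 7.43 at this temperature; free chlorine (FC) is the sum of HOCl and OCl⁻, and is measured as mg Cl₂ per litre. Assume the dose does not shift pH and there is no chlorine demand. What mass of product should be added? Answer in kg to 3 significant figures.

(a) 16.6%; (b) 1.31 kg

(a) [OCl⁻]/[HOCl] = 10^(pH − pKa) = 10^(8.14 − 7.44) = 10^0.70 = 5.012.
(a) Fraction as HOCl = 1 / (1 + 5.012) = 0.1663.

(b) [OCl⁻]/[HOCl] = 10^(pH − pKa) = 10^(7.0 − 7.43) = 0.3715; fraction as HOCl = 1/(1 + 0.3715) = 0.7291.
(b) Free chlorine required for 1.82 ppm HOCl: 1.82 / 0.7291 = 2.496 ppm.
(b) FC to add: 2.496 − 0 = 2.496 mg/L as Cl₂.
(b) Cl₂ equivalent: 2.496 mg/L × 338,000 L = 843.7 g.
(b) Product at 64.2% available Cl: 843.7 / 0.642 = 1314 g.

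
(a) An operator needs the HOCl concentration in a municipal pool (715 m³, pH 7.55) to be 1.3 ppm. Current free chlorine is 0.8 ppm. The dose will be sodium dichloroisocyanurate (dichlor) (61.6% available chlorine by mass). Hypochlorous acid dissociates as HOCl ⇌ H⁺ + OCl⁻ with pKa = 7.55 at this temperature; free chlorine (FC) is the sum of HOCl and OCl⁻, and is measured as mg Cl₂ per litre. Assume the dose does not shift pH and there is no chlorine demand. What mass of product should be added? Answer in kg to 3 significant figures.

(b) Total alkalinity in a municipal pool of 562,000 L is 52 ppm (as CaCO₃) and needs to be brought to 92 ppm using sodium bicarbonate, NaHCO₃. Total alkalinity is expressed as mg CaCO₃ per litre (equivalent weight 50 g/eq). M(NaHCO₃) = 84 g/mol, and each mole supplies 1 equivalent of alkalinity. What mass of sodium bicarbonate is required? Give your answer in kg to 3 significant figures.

(a) 2.09 kg; (b) 37.8 kg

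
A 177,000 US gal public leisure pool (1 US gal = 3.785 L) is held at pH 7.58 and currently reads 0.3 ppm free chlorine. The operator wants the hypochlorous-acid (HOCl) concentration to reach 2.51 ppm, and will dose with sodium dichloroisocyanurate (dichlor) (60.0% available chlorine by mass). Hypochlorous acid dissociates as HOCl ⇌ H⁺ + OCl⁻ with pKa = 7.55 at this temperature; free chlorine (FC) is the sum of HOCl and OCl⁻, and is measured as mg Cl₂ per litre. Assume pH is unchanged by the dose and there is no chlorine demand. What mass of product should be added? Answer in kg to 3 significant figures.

5.47 kg

Volume: 177,000 US gal × 3.785 L/gal = 669,945 L.
[OCl⁻]/[HOCl] = 10^(pH − pKa) = 10^(7.58 − 7.55) = 1.072; fraction as HOCl = 1/(1 + 1.072) = 0.4827.
Free chlorine required for 2.51 ppm HOCl: 2.51 / 0.4827 = 5.2 ppm.
FC to add: 5.2 − 0.3 = 4.9 mg/L as Cl₂.
Cl₂ equivalent: 4.9 mg/L × 669,945 L = 3282 g.
Product at 60.0% available Cl: 3282 / 0.6 = 5471 g.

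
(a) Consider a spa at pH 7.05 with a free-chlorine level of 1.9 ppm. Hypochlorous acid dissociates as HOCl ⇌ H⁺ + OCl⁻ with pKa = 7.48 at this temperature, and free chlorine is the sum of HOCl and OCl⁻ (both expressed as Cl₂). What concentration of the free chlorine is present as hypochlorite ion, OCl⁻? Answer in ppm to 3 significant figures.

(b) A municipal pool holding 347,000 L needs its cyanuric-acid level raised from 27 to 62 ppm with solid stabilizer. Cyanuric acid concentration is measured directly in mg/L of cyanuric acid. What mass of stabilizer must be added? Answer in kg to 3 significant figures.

(a) [OCl⁻]/[HOCl] = 10^(pH − pKa) = 10^(7.05 − 7.48) = 10^-0.43 = 0.3715.
(a) Fraction as HOCl = 1 / (1 + 0.3715) = 0.7291.
(a) OCl⁻ = (1 − 0.7291) × 1.9 ppm = 0.5147 ppm.

(b) CYA to add: (62 − 27) = 35 mg/L × 347,000 L = 12,140 g cyanuric acid.

(a) 0.515 ppm; (b) 12.1 kg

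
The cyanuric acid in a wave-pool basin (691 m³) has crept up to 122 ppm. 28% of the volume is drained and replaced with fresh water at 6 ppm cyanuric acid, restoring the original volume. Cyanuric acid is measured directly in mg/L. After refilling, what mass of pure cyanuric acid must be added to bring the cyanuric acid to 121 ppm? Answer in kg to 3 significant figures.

21.8 kg

Volume: 691 m³ = 691,000 L.
After draining 28% and refilling: 122 × 0.72 + 6 × 0.28 = 89.52 ppm.
Deficit to target: 121 − 89.52 = 31.48 mg/L.
Mass: 31.48 mg/L × 691,000 L = 21,750 g cyanuric acid.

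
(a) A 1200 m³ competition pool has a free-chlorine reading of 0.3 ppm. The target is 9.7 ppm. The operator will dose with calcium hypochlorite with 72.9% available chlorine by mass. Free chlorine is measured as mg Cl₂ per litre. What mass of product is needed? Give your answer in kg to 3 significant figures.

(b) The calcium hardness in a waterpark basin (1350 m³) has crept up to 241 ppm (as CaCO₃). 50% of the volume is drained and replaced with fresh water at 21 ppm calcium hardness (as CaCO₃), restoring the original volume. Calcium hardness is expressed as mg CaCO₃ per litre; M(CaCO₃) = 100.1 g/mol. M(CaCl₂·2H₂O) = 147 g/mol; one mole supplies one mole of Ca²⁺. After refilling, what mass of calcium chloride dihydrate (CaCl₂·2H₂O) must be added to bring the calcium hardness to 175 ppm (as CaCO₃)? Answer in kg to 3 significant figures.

(a) 15.5 kg; (b) 87.2 kg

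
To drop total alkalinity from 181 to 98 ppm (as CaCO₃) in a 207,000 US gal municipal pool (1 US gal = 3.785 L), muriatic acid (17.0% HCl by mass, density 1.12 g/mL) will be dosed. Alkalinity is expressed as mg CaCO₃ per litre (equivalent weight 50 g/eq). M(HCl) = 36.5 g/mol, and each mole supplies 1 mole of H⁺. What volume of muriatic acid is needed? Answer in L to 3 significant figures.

Volume: 207,000 US gal × 3.785 L/gal = 783,495 L.
Alkalinity to neutralize: (181 − 98) = 83 mg/L as CaCO₃ × 783,495 L = 65,030 g as CaCO₃.
Equivalents of H⁺ required: 65,030 ÷ 50 g/eq = 1301 eq = 1301 mol HCl.
Mass of HCl: 1301 × 36.5 = 47,470 g.
Mass of 17.0% solution: 47,470 / 0.17 = 279,200 g.
Volume: 279,200 g ÷ 1.12 g/mL = 249,300 mL.

249 L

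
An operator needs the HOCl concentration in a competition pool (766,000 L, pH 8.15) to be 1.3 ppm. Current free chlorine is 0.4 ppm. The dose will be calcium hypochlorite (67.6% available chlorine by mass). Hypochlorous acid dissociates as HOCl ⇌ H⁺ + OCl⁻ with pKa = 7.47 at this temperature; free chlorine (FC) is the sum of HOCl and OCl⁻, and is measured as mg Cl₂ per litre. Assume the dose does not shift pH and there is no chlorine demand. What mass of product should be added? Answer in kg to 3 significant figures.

[OCl⁻]/[HOCl] = 10^(pH − pKa) = 10^(8.15 − 7.47) = 4.786; fraction as HOCl = 1/(1 + 4.786) = 0.1728.
Free chlorine required for 1.3 ppm HOCl: 1.3 / 0.1728 = 7.522 ppm.
FC to add: 7.522 − 0.4 = 7.122 mg/L as Cl₂.
Cl₂ equivalent: 7.122 mg/L × 766,000 L = 5456 g.
Product at 67.6% available Cl: 5456 / 0.676 = 8070 g.

8.07 kg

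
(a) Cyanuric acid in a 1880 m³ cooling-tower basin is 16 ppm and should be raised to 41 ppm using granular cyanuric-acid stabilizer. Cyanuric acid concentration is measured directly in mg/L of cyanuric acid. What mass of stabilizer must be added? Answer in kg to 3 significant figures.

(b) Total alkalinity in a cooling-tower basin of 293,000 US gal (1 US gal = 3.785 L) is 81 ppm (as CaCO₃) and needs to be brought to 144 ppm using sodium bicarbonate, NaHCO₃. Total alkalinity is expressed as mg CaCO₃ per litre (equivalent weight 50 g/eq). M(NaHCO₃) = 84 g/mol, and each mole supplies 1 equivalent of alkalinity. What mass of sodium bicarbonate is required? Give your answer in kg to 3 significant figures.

(a) Volume: 1880 m³ = 1,880,000 L.
(a) CYA to add: (41 − 16) = 25 mg/L × 1,880,000 L = 47,000 g cyanuric acid.

(b) Volume: 293,000 US gal × 3.785 L/gal = 1,109,005 L.
(b) Alkalinity to add: (144 − 81) = 63 mg/L as CaCO₃ × 1,109,005 L = 69,870 g as CaCO₃.
(b) Equivalents: 69,870 g ÷ 50 g/eq = 1397 eq.
(b) NaHCO₃ supplies 1 eq per mole → 1397 mol.
(b) Mass: 1397 mol × 84 g/mol = 117,400 g.

(a) 47.0 kg; (b) 117 kg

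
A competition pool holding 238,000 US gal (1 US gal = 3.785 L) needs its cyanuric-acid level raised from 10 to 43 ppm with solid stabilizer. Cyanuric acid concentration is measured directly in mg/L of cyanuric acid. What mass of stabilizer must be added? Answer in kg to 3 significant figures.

Volume: 238,000 US gal × 3.785 L/gal = 900,830 L.
CYA to add: (43 − 10) = 33 mg/L × 900,830 L = 29,730 g cyanuric acid.

29.7 kg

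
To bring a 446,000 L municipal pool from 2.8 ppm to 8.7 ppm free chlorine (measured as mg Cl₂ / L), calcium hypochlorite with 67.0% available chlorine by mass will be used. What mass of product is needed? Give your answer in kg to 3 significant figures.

Chlorine deficit: 8.7 − 2.8 = 5.9 ppm = 5.9 mg/L as Cl₂.
Cl₂ equivalent needed: 5.9 mg/L × 446,000 L = 2,631,000 mg = 2631 g.
Product at 67.0% available chlorine: 2631 / 0.67 = 3927 g.

3.93 kg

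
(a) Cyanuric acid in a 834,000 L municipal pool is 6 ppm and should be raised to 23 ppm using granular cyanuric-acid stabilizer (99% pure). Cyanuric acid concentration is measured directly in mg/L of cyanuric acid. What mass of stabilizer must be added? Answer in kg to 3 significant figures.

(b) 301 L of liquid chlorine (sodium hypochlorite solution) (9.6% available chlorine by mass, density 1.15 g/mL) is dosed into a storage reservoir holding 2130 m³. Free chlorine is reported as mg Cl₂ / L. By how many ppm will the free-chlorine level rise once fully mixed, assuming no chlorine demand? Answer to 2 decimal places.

(a) CYA to add: (23 − 6) = 17 mg/L × 834,000 L = 14,180 g cyanuric acid.
(a) At 99% purity: 14,180 / 0.99 = 14,320 g product.

(b) Volume: 2130 m³ = 2,130,000 L.
(b) Mass of solution: 301 L × 1000 mL/L × 1.15 g/mL = 346,200 g.
(b) Available chlorine delivered: 346,200 g × 0.096 = 33,230 g as Cl₂.
(b) Concentration rise: 33,230 g / 2,130,000 L = 15.6 mg/L = 15.60 ppm.

(a) 14.3 kg; (b) 15.60 ppm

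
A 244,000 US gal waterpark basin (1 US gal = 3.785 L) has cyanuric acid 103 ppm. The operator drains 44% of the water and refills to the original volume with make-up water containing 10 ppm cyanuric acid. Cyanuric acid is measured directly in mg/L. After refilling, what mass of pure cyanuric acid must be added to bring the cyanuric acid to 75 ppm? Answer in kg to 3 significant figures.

11.9 kg

Volume: 244,000 US gal × 3.785 L/gal = 923,540 L.
After draining 44% and refilling: 103 × 0.56 + 10 × 0.44 = 62.08 ppm.
Deficit to target: 75 − 62.08 = 12.92 mg/L.
Mass: 12.92 mg/L × 923,540 L = 11,930 g cyanuric acid.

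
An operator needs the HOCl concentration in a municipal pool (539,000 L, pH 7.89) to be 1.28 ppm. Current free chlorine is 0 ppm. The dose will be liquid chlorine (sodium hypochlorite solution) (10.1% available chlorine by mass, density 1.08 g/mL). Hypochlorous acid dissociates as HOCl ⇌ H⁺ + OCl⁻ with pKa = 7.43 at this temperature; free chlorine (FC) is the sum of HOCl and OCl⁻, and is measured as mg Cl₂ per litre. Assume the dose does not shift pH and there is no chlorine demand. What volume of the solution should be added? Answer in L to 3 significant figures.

24.6 L

[OCl⁻]/[HOCl] = 10^(pH − pKa) = 10^(7.89 − 7.43) = 2.884; fraction as HOCl = 1/(1 + 2.884) = 0.2575.
Free chlorine required for 1.28 ppm HOCl: 1.28 / 0.2575 = 4.972 ppm.
FC to add: 4.972 − 0 = 4.972 mg/L as Cl₂.
Cl₂ equivalent: 4.972 mg/L × 539,000 L = 2680 g.
Product at 10.1% available Cl: 2680 / 0.101 = 26,530 g.
Volume: 26,530 g ÷ 1.08 g/mL = 24,570 mL.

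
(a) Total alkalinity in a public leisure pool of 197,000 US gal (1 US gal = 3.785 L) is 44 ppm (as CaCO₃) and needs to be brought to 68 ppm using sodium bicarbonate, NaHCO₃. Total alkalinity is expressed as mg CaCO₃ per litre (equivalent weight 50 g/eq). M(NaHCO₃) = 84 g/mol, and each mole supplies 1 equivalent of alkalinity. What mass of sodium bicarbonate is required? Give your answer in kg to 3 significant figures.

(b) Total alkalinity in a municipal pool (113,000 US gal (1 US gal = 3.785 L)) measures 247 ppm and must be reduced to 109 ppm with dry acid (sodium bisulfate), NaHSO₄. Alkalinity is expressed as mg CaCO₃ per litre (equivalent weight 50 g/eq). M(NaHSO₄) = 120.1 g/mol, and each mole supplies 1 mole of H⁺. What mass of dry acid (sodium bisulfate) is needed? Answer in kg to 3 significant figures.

(a) 30.1 kg; (b) 142 kg

(a) Volume: 197,000 US gal × 3.785 L/gal = 745,645 L.
(a) Alkalinity to add: (68 − 44) = 24 mg/L as CaCO₃ × 745,645 L = 17,900 g as CaCO₃.
(a) Equivalents: 17,900 g ÷ 50 g/eq = 357.9 eq.
(a) NaHCO₃ supplies 1 eq per mole → 357.9 mol.
(a) Mass: 357.9 mol × 84 g/mol = 30,060 g.

(b) Volume: 113,000 US gal × 3.785 L/gal = 427,705 L.
(b) Alkalinity to neutralize: (247 − 109) = 138 mg/L as CaCO₃ × 427,705 L = 59,020 g as CaCO₃.
(b) Equivalents of H⁺ required: 59,020 ÷ 50 g/eq = 1180 eq = 1180 mol NaHSO₄.
(b) Mass of NaHSO₄: 1180 × 120.1 = 141,800 g.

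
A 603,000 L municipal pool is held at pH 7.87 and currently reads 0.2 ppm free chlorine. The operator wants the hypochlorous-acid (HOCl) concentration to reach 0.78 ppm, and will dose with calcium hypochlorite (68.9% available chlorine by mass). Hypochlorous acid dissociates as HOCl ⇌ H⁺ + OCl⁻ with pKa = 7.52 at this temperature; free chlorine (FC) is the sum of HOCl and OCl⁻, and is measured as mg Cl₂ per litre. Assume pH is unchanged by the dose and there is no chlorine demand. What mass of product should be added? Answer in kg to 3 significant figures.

[OCl⁻]/[HOCl] = 10^(pH − pKa) = 10^(7.87 − 7.52) = 2.239; fraction as HOCl = 1/(1 + 2.239) = 0.3088.
Free chlorine required for 0.78 ppm HOCl: 0.78 / 0.3088 = 2.526 ppm.
FC to add: 2.526 − 0.2 = 2.326 mg/L as Cl₂.
Cl₂ equivalent: 2.326 mg/L × 603,000 L = 1403 g.
Product at 68.9% available Cl: 1403 / 0.689 = 2036 g.

2.04 kg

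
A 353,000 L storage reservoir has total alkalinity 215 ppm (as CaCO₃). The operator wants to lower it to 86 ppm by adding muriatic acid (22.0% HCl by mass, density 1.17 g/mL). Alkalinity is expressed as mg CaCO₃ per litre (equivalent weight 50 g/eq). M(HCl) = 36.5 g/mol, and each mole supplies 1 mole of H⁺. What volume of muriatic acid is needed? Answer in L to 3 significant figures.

Alkalinity to neutralize: (215 − 86) = 129 mg/L as CaCO₃ × 353,000 L = 45,540 g as CaCO₃.
Equivalents of H⁺ required: 45,540 ÷ 50 g/eq = 910.7 eq = 910.7 mol HCl.
Mass of HCl: 910.7 × 36.5 = 33,240 g.
Mass of 22.0% solution: 33,240 / 0.22 = 151,100 g.
Volume: 151,100 g ÷ 1.17 g/mL = 129,100 mL.

129 L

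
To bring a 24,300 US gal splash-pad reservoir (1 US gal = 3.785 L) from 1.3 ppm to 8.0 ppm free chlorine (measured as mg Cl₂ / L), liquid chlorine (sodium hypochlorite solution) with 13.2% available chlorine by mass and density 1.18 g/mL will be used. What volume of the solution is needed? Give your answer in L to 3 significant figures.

Volume: 24,300 US gal × 3.785 L/gal = 91,976 L.
Chlorine deficit: 8.0 − 1.3 = 6.7 ppm = 6.7 mg/L as Cl₂.
Cl₂ equivalent needed: 6.7 mg/L × 91,976 L = 616,200 mg = 616.2 g.
Product at 13.2% available chlorine: 616.2 / 0.132 = 4668 g.
Volume at density 1.18 g/mL: 4668 g ÷ 1.18 g/mL = 3956 mL.

3.96 L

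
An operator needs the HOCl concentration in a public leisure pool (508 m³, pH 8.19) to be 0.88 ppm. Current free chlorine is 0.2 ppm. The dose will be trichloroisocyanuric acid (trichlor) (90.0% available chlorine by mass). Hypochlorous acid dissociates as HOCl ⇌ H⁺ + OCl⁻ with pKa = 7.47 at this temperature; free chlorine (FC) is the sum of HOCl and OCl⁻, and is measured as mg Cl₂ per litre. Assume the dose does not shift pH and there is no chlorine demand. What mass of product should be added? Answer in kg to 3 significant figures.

Volume: 508 m³ = 508,000 L.
[OCl⁻]/[HOCl] = 10^(pH − pKa) = 10^(8.19 − 7.47) = 5.248; fraction as HOCl = 1/(1 + 5.248) = 0.16.
Free chlorine required for 0.88 ppm HOCl: 0.88 / 0.16 = 5.498 ppm.
FC to add: 5.498 − 0.2 = 5.298 mg/L as Cl₂.
Cl₂ equivalent: 5.298 mg/L × 508,000 L = 2692 g.
Product at 90.0% available Cl: 2692 / 0.9 = 2991 g.

2.99 kg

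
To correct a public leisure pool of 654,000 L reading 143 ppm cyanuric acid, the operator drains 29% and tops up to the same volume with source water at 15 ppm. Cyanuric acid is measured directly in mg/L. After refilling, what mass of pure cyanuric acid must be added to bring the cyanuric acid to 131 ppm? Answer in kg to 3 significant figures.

16.4 kg

After draining 29% and refilling: 143 × 0.71 + 15 × 0.29 = 105.88 ppm.
Deficit to target: 131 − 105.88 = 25.12 mg/L.
Mass: 25.12 mg/L × 654,000 L = 16,430 g cyanuric acid.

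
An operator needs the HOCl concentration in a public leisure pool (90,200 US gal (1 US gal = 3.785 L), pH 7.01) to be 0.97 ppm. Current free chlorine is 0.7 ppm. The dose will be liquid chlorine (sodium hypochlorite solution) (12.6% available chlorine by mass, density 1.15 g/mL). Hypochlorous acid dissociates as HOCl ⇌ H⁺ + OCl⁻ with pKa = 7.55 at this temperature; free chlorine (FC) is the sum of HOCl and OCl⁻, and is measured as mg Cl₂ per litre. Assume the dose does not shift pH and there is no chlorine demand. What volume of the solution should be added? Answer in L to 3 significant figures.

Volume: 90,200 US gal × 3.785 L/gal = 341,407 L.
[OCl⁻]/[HOCl] = 10^(pH − pKa) = 10^(7.01 − 7.55) = 0.2884; fraction as HOCl = 1/(1 + 0.2884) = 0.7762.
Free chlorine required for 0.97 ppm HOCl: 0.97 / 0.7762 = 1.25 ppm.
FC to add: 1.25 − 0.7 = 0.5498 mg/L as Cl₂.
Cl₂ equivalent: 0.5498 mg/L × 341,407 L = 187.7 g.
Product at 12.6% available Cl: 187.7 / 0.126 = 1490 g.
Volume: 1490 g ÷ 1.15 g/mL = 1295 mL.

1.30 L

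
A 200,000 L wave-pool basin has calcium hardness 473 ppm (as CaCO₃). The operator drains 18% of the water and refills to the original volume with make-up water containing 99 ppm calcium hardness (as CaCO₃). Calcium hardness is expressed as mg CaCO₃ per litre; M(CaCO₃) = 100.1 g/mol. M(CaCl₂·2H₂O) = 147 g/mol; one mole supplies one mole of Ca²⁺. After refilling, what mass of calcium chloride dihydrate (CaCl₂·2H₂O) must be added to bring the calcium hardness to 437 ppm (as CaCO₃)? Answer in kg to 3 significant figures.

After draining 18% and refilling: 473 × 0.82 + 99 × 0.18 = 405.68 ppm.
Deficit to target: 437 − 405.68 = 31.32 mg/L.
As CaCO₃: 31.32 mg/L × 200,000 L = 6264 g; ÷ 100.1 = 62.58 mol Ca²⁺.
Mass: 62.58 × 147 = 9199 g.

9.20 kg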